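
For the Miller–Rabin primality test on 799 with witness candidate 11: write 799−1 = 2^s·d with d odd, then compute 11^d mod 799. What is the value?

799 − 1 = 798 = 2^1 · 399, so d = 399.
11^1 ≡ 11 (mod 799)
11^2 ≡ 11^2 = 121 ≡ 121 (mod 799)
11^4 ≡ 121^2 = 14641 ≡ 259 (mod 799)
11^8 ≡ 259^2 = 67081 ≡ 764 (mod 799)
11^16 ≡ 764^2 = 583696 ≡ 426 (mod 799)
11^32 ≡ 426^2 = 181476 ≡ 103 (mod 799)
11^64 ≡ 103^2 = 10609 ≡ 222 (mod 799)
11^128 ≡ 222^2 = 49284 ≡ 545 (mod 799)
11^256 ≡ 545^2 = 297025 ≡ 596 (mod 799)
399 = 256 + 128 + 8 + 4 + 2 + 1 in binary powers of 2.
So 11^399 ≡ 596 · 545 · 764 · 259 · 121 · 11 ≡ 82 (mod 799).
Squaring chain: 82; never reaches −1, so base 11 is a Miller–Rabin witness that 799 is composite.

82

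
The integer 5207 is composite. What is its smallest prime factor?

41

5207 is odd.
Digit sum 14, not divisible by 3.
Ends in 7: not divisible by 5.
7: 5207 = 7·743 + 6
11: 5207 = 11·473 + 4
13: 5207 = 13·400 + 7
17: 5207 = 17·306 + 5
19: 5207 = 19·274 + 1
23: 5207 = 23·226 + 9
29: 5207 = 29·179 + 16
31: 5207 = 31·167 + 30
37: 5207 = 37·140 + 27
41: 5207 = 41·127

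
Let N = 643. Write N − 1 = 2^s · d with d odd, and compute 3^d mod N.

642

643 − 1 = 642 = 2^1 · 321, so d = 321.
3^1 ≡ 3 (mod 643)
3^2 ≡ 3^2 = 9 ≡ 9 (mod 643)
3^4 ≡ 9^2 = 81 ≡ 81 (mod 643)
3^8 ≡ 81^2 = 6561 ≡ 131 (mod 643)
3^16 ≡ 131^2 = 17161 ≡ 443 (mod 643)
3^32 ≡ 443^2 = 196249 ≡ 134 (mod 643)
3^64 ≡ 134^2 = 17956 ≡ 595 (mod 643)
3^128 ≡ 595^2 = 354025 ≡ 375 (mod 643)
3^256 ≡ 375^2 = 140625 ≡ 451 (mod 643)
321 = 256 + 64 + 1 in binary powers of 2.
So 3^321 ≡ 451 · 595 · 3 ≡ 642 (mod 643).
Since 3^d ≡ 642 (mod 643), base 3 does not prove 643 composite.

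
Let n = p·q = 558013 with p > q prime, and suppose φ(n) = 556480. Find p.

941

φ(n) = (p−1)(q−1) = n − (p+q) + 1, so p + q = 558013 − 556480 + 1 = 1534.
p and q are the roots of t² − 1534t + 558013 = 0.
Discriminant: 1534² − 4·558013 = 2353156 − 2232052 = 121104; √121104 = 348.
q = (1534 − 348)/2 = 593, p = (1534 + 348)/2 = 941.
Check: 593 · 941 = 558013.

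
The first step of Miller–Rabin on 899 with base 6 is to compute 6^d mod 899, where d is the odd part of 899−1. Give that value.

615

899 − 1 = 898 = 2^1 · 449, so d = 449.
6^1 ≡ 6 (mod 899)
6^2 ≡ 6^2 = 36 ≡ 36 (mod 899)
6^4 ≡ 36^2 = 1296 ≡ 397 (mod 899)
6^8 ≡ 397^2 = 157609 ≡ 284 (mod 899)
6^16 ≡ 284^2 = 80656 ≡ 645 (mod 899)
6^32 ≡ 645^2 = 416025 ≡ 687 (mod 899)
6^64 ≡ 687^2 = 471969 ≡ 893 (mod 899)
6^128 ≡ 893^2 = 797449 ≡ 36 (mod 899)
6^256 ≡ 36^2 = 1296 ≡ 397 (mod 899)
449 = 256 + 128 + 64 + 1 in binary powers of 2.
So 6^449 ≡ 397 · 36 · 893 · 6 ≡ 615 (mod 899).
Squaring chain: 615; never reaches −1, so base 6 is a Miller–Rabin witness that 899 is composite.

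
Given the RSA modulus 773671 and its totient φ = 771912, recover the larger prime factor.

907

φ(n) = (p−1)(q−1) = n − (p+q) + 1, so p + q = 773671 − 771912 + 1 = 1760.
p and q are the roots of t² − 1760t + 773671 = 0.
Discriminant: 1760² − 4·773671 = 3097600 − 3094684 = 2916; √2916 = 54.
q = (1760 − 54)/2 = 853, p = (1760 + 54)/2 = 907.
Check: 853 · 907 = 773671.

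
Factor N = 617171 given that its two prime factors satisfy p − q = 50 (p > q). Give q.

761

Since p = q + 50, we have 617171 = q(q + 50), so q² + 50q − 617171 = 0.
Discriminant: 50² + 4·617171 = 2500 + 2468684 = 2471184; √2471184 = 1572.
q = (−50 + 1572)/2 = 761, and p = q + 50 = 811.
Check: 761 · 811 = 617171.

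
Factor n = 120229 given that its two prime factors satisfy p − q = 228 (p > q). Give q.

251

Since p = q + 228, we have 120229 = q(q + 228), so q² + 228q − 120229 = 0.
Discriminant: 228² + 4·120229 = 51984 + 480916 = 532900; √532900 = 730.
q = (−228 + 730)/2 = 251, and p = q + 228 = 479.
Check: 251 · 479 = 120229.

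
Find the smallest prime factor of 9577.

9577 is odd.
Digit sum 28, not divisible by 3.
Ends in 7: not divisible by 5.
7: 9577 = 7·1368 + 1
11: 9577 = 11·870 + 7
13: 9577 = 13·736 + 9
17: 9577 = 17·563 + 6
19: 9577 = 19·504 + 1
23: 9577 = 23·416 + 9
29: 9577 = 29·330 + 7
31: 9577 = 31·308 + 29
37: 9577 = 37·258 + 31
41: 9577 = 41·233 + 24
43: 9577 = 43·222 + 31
47: 9577 = 47·203 + 36
53: 9577 = 53·180 + 37
59: 9577 = 59·162 + 19
61: 9577 = 61·157

61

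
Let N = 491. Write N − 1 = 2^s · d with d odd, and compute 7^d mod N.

490

491 − 1 = 490 = 2^1 · 245, so d = 245.
7^1 ≡ 7 (mod 491)
7^2 ≡ 7^2 = 49 ≡ 49 (mod 491)
7^4 ≡ 49^2 = 2401 ≡ 437 (mod 491)
7^8 ≡ 437^2 = 190969 ≡ 461 (mod 491)
7^16 ≡ 461^2 = 212521 ≡ 409 (mod 491)
7^32 ≡ 409^2 = 167281 ≡ 341 (mod 491)
7^64 ≡ 341^2 = 116281 ≡ 405 (mod 491)
7^128 ≡ 405^2 = 164025 ≡ 31 (mod 491)
245 = 128 + 64 + 32 + 16 + 4 + 1 in binary powers of 2.
So 7^245 ≡ 31 · 405 · 341 · 409 · 437 · 7 ≡ 490 (mod 491).
Since 7^d ≡ 490 (mod 491), base 7 does not prove 491 composite.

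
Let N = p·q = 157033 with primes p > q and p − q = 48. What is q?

Since p = q + 48, we have 157033 = q(q + 48), so q² + 48q − 157033 = 0.
Discriminant: 48² + 4·157033 = 2304 + 628132 = 630436; √630436 = 794.
q = (−48 + 794)/2 = 373, and p = q + 48 = 421.
Check: 373 · 421 = 157033.

373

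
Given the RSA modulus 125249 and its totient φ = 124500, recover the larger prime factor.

499

φ(n) = (p−1)(q−1) = n − (p+q) + 1, so p + q = 125249 − 124500 + 1 = 750.
p and q are the roots of t² − 750t + 125249 = 0.
Discriminant: 750² − 4·125249 = 562500 − 500996 = 61504; √61504 = 248.
q = (750 − 248)/2 = 251, p = (750 + 248)/2 = 499.
Check: 251 · 499 = 125249.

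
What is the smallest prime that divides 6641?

6641 is odd.
Digit sum 17, not divisible by 3.
Ends in 1: not divisible by 5.
7: 6641 = 7·948 + 5
11: 6641 = 11·603 + 8
13: 6641 = 13·510 + 11
17: 6641 = 17·390 + 11
19: 6641 = 19·349 + 10
23: 6641 = 23·288 + 17
29: 6641 = 29·229

29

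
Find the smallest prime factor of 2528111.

2528111 is odd.
Digit sum 20, not divisible by 3.
Ends in 1: not divisible by 5.
7: 2528111 = 7·361158 + 5
11: 2528111 = 11·229828 + 3
13: 2528111 = 13·194470 + 1
17: 2528111 = 17·148712 + 7
19: 2528111 = 19·133058 + 9
23: 2528111 = 23·109917 + 20
29: 2528111 = 29·87176 + 7
31: 2528111 = 31·81551 + 30
37: 2528111 = 37·68327 + 12
41: 2528111 = 41·61661 + 10
43: 2528111 = 43·58793 + 12
47: 2528111 = 47·53789 + 28
53: 2528111 = 53·47700 + 11
59: 2528111 = 59·42849 + 20
61: 2528111 = 61·41444 + 27
67: 2528111 = 67·37733

67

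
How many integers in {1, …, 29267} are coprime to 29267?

Factor: 29267 = 7 · 37 · 113.
φ(29267) = (7−1) · (37−1) · (113−1) = 6 · 36 · 112 = 24192.

24192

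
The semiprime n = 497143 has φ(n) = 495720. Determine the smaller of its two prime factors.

φ(n) = (p−1)(q−1) = n − (p+q) + 1, so p + q = 497143 − 495720 + 1 = 1424.
p and q are the roots of t² − 1424t + 497143 = 0.
Discriminant: 1424² − 4·497143 = 2027776 − 1988572 = 39204; √39204 = 198.
q = (1424 − 198)/2 = 613, p = (1424 + 198)/2 = 811.
Check: 613 · 811 = 497143.

613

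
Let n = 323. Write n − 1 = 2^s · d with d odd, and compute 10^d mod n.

323 − 1 = 322 = 2^1 · 161, so d = 161.
10^1 ≡ 10 (mod 323)
10^2 ≡ 10^2 = 100 ≡ 100 (mod 323)
10^4 ≡ 100^2 = 10000 ≡ 310 (mod 323)
10^8 ≡ 310^2 = 96100 ≡ 169 (mod 323)
10^16 ≡ 169^2 = 28561 ≡ 137 (mod 323)
10^32 ≡ 137^2 = 18769 ≡ 35 (mod 323)
10^64 ≡ 35^2 = 1225 ≡ 256 (mod 323)
10^128 ≡ 256^2 = 65536 ≡ 290 (mod 323)
161 = 128 + 32 + 1 in binary powers of 2.
So 10^161 ≡ 290 · 35 · 10 ≡ 78 (mod 323).
Squaring chain: 78; never reaches −1, so base 10 is a Miller–Rabin witness that 323 is composite.

78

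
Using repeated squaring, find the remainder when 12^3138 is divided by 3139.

649

12^1 ≡ 12 (mod 3139)
12^2 ≡ 12^2 = 144 ≡ 144 (mod 3139)
12^4 ≡ 144^2 = 20736 ≡ 1902 (mod 3139)
12^8 ≡ 1902^2 = 3617604 ≡ 1476 (mod 3139)
12^16 ≡ 1476^2 = 2178576 ≡ 110 (mod 3139)
12^32 ≡ 110^2 = 12100 ≡ 2683 (mod 3139)
12^64 ≡ 2683^2 = 7198489 ≡ 762 (mod 3139)
12^128 ≡ 762^2 = 580644 ≡ 3068 (mod 3139)
12^256 ≡ 3068^2 = 9412624 ≡ 1902 (mod 3139)
12^512 ≡ 1902^2 = 3617604 ≡ 1476 (mod 3139)
12^1024 ≡ 1476^2 = 2178576 ≡ 110 (mod 3139)
12^2048 ≡ 110^2 = 12100 ≡ 2683 (mod 3139)
3138 = 2048 + 1024 + 64 + 2 in binary powers of 2.
So 12^3138 ≡ 2683 · 110 · 762 · 144 ≡ 649 (mod 3139).
Since 649 ≠ 1, base 12 is a Fermat witness: 3139 is composite.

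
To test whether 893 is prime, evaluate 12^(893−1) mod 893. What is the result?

178

12^1 ≡ 12 (mod 893)
12^2 ≡ 12^2 = 144 ≡ 144 (mod 893)
12^4 ≡ 144^2 = 20736 ≡ 197 (mod 893)
12^8 ≡ 197^2 = 38809 ≡ 410 (mod 893)
12^16 ≡ 410^2 = 168100 ≡ 216 (mod 893)
12^32 ≡ 216^2 = 46656 ≡ 220 (mod 893)
12^64 ≡ 220^2 = 48400 ≡ 178 (mod 893)
12^128 ≡ 178^2 = 31684 ≡ 429 (mod 893)
12^256 ≡ 429^2 = 184041 ≡ 83 (mod 893)
12^512 ≡ 83^2 = 6889 ≡ 638 (mod 893)
892 = 512 + 256 + 64 + 32 + 16 + 8 + 4 in binary powers of 2.
So 12^892 ≡ 638 · 83 · 178 · 220 · 216 · 410 · 197 ≡ 178 (mod 893).
Since 178 ≠ 1, base 12 is a Fermat witness: 893 is composite.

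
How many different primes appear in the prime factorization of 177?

2

177 = 3 · 59
177 = 3 · 59, which has 2 distinct prime factors.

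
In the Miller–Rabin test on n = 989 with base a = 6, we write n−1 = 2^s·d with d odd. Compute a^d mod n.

393

989 − 1 = 988 = 2^2 · 247, so d = 247.
6^1 ≡ 6 (mod 989)
6^2 ≡ 6^2 = 36 ≡ 36 (mod 989)
6^4 ≡ 36^2 = 1296 ≡ 307 (mod 989)
6^8 ≡ 307^2 = 94249 ≡ 294 (mod 989)
6^16 ≡ 294^2 = 86436 ≡ 393 (mod 989)
6^32 ≡ 393^2 = 154449 ≡ 165 (mod 989)
6^64 ≡ 165^2 = 27225 ≡ 522 (mod 989)
6^128 ≡ 522^2 = 272484 ≡ 509 (mod 989)
247 = 128 + 64 + 32 + 16 + 4 + 2 + 1 in binary powers of 2.
So 6^247 ≡ 509 · 522 · 165 · 393 · 307 · 36 · 6 ≡ 393 (mod 989).
Squaring chain: 393 → 165; never reaches −1, so base 6 is a Miller–Rabin witness that 989 is composite.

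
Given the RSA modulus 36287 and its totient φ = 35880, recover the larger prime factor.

277

φ(n) = (p−1)(q−1) = n − (p+q) + 1, so p + q = 36287 − 35880 + 1 = 408.
p and q are the roots of t² − 408t + 36287 = 0.
Discriminant: 408² − 4·36287 = 166464 − 145148 = 21316; √21316 = 146.
q = (408 − 146)/2 = 131, p = (408 + 146)/2 = 277.
Check: 131 · 277 = 36287.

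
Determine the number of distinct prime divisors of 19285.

19285 = 5 · 3857
3857 = 7 · 551
551 = 19 · 29
19285 = 5 · 7 · 19 · 29, which has 4 distinct prime factors.

4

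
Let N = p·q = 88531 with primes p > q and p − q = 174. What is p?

397

Since p = q + 174, we have 88531 = q(q + 174), so q² + 174q − 88531 = 0.
Discriminant: 174² + 4·88531 = 30276 + 354124 = 384400; √384400 = 620.
q = (−174 + 620)/2 = 223, and p = q + 174 = 397.
Check: 223 · 397 = 88531.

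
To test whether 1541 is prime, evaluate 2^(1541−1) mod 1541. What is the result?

1243

2^1 ≡ 2 (mod 1541)
2^2 ≡ 2^2 = 4 ≡ 4 (mod 1541)
2^4 ≡ 4^2 = 16 ≡ 16 (mod 1541)
2^8 ≡ 16^2 = 256 ≡ 256 (mod 1541)
2^16 ≡ 256^2 = 65536 ≡ 814 (mod 1541)
2^32 ≡ 814^2 = 662596 ≡ 1507 (mod 1541)
2^64 ≡ 1507^2 = 2271049 ≡ 1156 (mod 1541)
2^128 ≡ 1156^2 = 1336336 ≡ 289 (mod 1541)
2^256 ≡ 289^2 = 83521 ≡ 307 (mod 1541)
2^512 ≡ 307^2 = 94249 ≡ 248 (mod 1541)
2^1024 ≡ 248^2 = 61504 ≡ 1405 (mod 1541)
1540 = 1024 + 512 + 4 in binary powers of 2.
So 2^1540 ≡ 1405 · 248 · 16 ≡ 1243 (mod 1541).
Since 1243 ≠ 1, base 2 is a Fermat witness: 1541 is composite.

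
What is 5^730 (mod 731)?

298

5^1 ≡ 5 (mod 731)
5^2 ≡ 5^2 = 25 ≡ 25 (mod 731)
5^4 ≡ 25^2 = 625 ≡ 625 (mod 731)
5^8 ≡ 625^2 = 390625 ≡ 271 (mod 731)
5^16 ≡ 271^2 = 73441 ≡ 341 (mod 731)
5^32 ≡ 341^2 = 116281 ≡ 52 (mod 731)
5^64 ≡ 52^2 = 2704 ≡ 511 (mod 731)
5^128 ≡ 511^2 = 261121 ≡ 154 (mod 731)
5^256 ≡ 154^2 = 23716 ≡ 324 (mod 731)
5^512 ≡ 324^2 = 104976 ≡ 443 (mod 731)
730 = 512 + 128 + 64 + 16 + 8 + 2 in binary powers of 2.
So 5^730 ≡ 443 · 154 · 511 · 341 · 271 · 25 ≡ 298 (mod 731).
Since 298 ≠ 1, base 5 is a Fermat witness: 731 is composite.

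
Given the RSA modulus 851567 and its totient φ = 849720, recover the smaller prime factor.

877

φ(n) = (p−1)(q−1) = n − (p+q) + 1, so p + q = 851567 − 849720 + 1 = 1848.
p and q are the roots of t² − 1848t + 851567 = 0.
Discriminant: 1848² − 4·851567 = 3415104 − 3406268 = 8836; √8836 = 94.
q = (1848 − 94)/2 = 877, p = (1848 + 94)/2 = 971.
Check: 877 · 971 = 851567.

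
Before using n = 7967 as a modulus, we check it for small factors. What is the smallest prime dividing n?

31

7967 is odd.
Digit sum 29, not divisible by 3.
Ends in 7: not divisible by 5.
7: 7967 = 7·1138 + 1
11: 7967 = 11·724 + 3
13: 7967 = 13·612 + 11
17: 7967 = 17·468 + 11
19: 7967 = 19·419 + 6
23: 7967 = 23·346 + 9
29: 7967 = 29·274 + 21
31: 7967 = 31·257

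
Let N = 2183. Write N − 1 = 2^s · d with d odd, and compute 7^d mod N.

86

2183 − 1 = 2182 = 2^1 · 1091, so d = 1091.
7^1 ≡ 7 (mod 2183)
7^2 ≡ 7^2 = 49 ≡ 49 (mod 2183)
7^4 ≡ 49^2 = 2401 ≡ 218 (mod 2183)
7^8 ≡ 218^2 = 47524 ≡ 1681 (mod 2183)
7^16 ≡ 1681^2 = 2825761 ≡ 959 (mod 2183)
7^32 ≡ 959^2 = 919681 ≡ 638 (mod 2183)
7^64 ≡ 638^2 = 407044 ≡ 1006 (mod 2183)
7^128 ≡ 1006^2 = 1012036 ≡ 1307 (mod 2183)
7^256 ≡ 1307^2 = 1708249 ≡ 1143 (mod 2183)
7^512 ≡ 1143^2 = 1306449 ≡ 1015 (mod 2183)
7^1024 ≡ 1015^2 = 1030225 ≡ 2032 (mod 2183)
1091 = 1024 + 64 + 2 + 1 in binary powers of 2.
So 7^1091 ≡ 2032 · 1006 · 49 · 7 ≡ 86 (mod 2183).
Squaring chain: 86; never reaches −1, so base 7 is a Miller–Rabin witness that 2183 is composite.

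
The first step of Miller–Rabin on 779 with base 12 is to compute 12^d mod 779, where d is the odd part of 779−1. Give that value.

768

779 − 1 = 778 = 2^1 · 389, so d = 389.
12^1 ≡ 12 (mod 779)
12^2 ≡ 12^2 = 144 ≡ 144 (mod 779)
12^4 ≡ 144^2 = 20736 ≡ 482 (mod 779)
12^8 ≡ 482^2 = 232324 ≡ 182 (mod 779)
12^16 ≡ 182^2 = 33124 ≡ 406 (mod 779)
12^32 ≡ 406^2 = 164836 ≡ 467 (mod 779)
12^64 ≡ 467^2 = 218089 ≡ 748 (mod 779)
12^128 ≡ 748^2 = 559504 ≡ 182 (mod 779)
12^256 ≡ 182^2 = 33124 ≡ 406 (mod 779)
389 = 256 + 128 + 4 + 1 in binary powers of 2.
So 12^389 ≡ 406 · 182 · 482 · 12 ≡ 768 (mod 779).
Squaring chain: 768; never reaches −1, so base 12 is a Miller–Rabin witness that 779 is composite.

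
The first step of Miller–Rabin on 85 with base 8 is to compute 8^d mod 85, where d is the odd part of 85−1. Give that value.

43

85 − 1 = 84 = 2^2 · 21, so d = 21.
8^1 ≡ 8 (mod 85)
8^2 ≡ 8^2 = 64 ≡ 64 (mod 85)
8^4 ≡ 64^2 = 4096 ≡ 16 (mod 85)
8^8 ≡ 16^2 = 256 ≡ 1 (mod 85)
8^16 ≡ 1^2 = 1 ≡ 1 (mod 85)
21 = 16 + 4 + 1 in binary powers of 2.
So 8^21 ≡ 1 · 16 · 8 ≡ 43 (mod 85).
Squaring chain: 43 → 64; never reaches −1, so base 8 is a Miller–Rabin witness that 85 is composite.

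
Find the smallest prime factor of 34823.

34823 is odd.
Digit sum 20, not divisible by 3.
Ends in 3: not divisible by 5.
7: 34823 = 7·4974 + 5
11: 34823 = 11·3165 + 8
13: 34823 = 13·2678 + 9
17: 34823 = 17·2048 + 7
19: 34823 = 19·1832 + 15
23: 34823 = 23·1514 + 1
29: 34823 = 29·1200 + 23
31: 34823 = 31·1123 + 10
37: 34823 = 37·941 + 6
41: 34823 = 41·849 + 14
43: 34823 = 43·809 + 36
47: 34823 = 47·740 + 43
53: 34823 = 53·657 + 2
59: 34823 = 59·590 + 13
61: 34823 = 61·570 + 53
67: 34823 = 67·519 + 50
71: 34823 = 71·490 + 33
73: 34823 = 73·477 + 2
79: 34823 = 79·440 + 63
83: 34823 = 83·419 + 46
89: 34823 = 89·391 + 24
97: 34823 = 97·359

97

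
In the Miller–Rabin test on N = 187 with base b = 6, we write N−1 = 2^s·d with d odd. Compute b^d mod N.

95

187 − 1 = 186 = 2^1 · 93, so d = 93.
6^1 ≡ 6 (mod 187)
6^2 ≡ 6^2 = 36 ≡ 36 (mod 187)
6^4 ≡ 36^2 = 1296 ≡ 174 (mod 187)
6^8 ≡ 174^2 = 30276 ≡ 169 (mod 187)
6^16 ≡ 169^2 = 28561 ≡ 137 (mod 187)
6^32 ≡ 137^2 = 18769 ≡ 69 (mod 187)
6^64 ≡ 69^2 = 4761 ≡ 86 (mod 187)
93 = 64 + 16 + 8 + 4 + 1 in binary powers of 2.
So 6^93 ≡ 86 · 137 · 169 · 174 · 6 ≡ 95 (mod 187).
Squaring chain: 95; never reaches −1, so base 6 is a Miller–Rabin witness that 187 is composite.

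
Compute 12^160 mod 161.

9

12^1 ≡ 12 (mod 161)
12^2 ≡ 12^2 = 144 ≡ 144 (mod 161)
12^4 ≡ 144^2 = 20736 ≡ 128 (mod 161)
12^8 ≡ 128^2 = 16384 ≡ 123 (mod 161)
12^16 ≡ 123^2 = 15129 ≡ 156 (mod 161)
12^32 ≡ 156^2 = 24336 ≡ 25 (mod 161)
12^64 ≡ 25^2 = 625 ≡ 142 (mod 161)
12^128 ≡ 142^2 = 20164 ≡ 39 (mod 161)
160 = 128 + 32 in binary powers of 2.
So 12^160 ≡ 39 · 25 ≡ 9 (mod 161).
Since 9 ≠ 1, base 12 is a Fermat witness: 161 is composite.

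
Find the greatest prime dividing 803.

803 = 11 · 73
73 is prime.
So 803 = 11 · 73; the largest prime factor is 73.

73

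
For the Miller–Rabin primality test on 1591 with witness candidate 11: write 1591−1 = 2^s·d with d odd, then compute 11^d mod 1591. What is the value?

1591 − 1 = 1590 = 2^1 · 795, so d = 795.
11^1 ≡ 11 (mod 1591)
11^2 ≡ 11^2 = 121 ≡ 121 (mod 1591)
11^4 ≡ 121^2 = 14641 ≡ 322 (mod 1591)
11^8 ≡ 322^2 = 103684 ≡ 269 (mod 1591)
11^16 ≡ 269^2 = 72361 ≡ 766 (mod 1591)
11^32 ≡ 766^2 = 586756 ≡ 1268 (mod 1591)
11^64 ≡ 1268^2 = 1607824 ≡ 914 (mod 1591)
11^128 ≡ 914^2 = 835396 ≡ 121 (mod 1591)
11^256 ≡ 121^2 = 14641 ≡ 322 (mod 1591)
11^512 ≡ 322^2 = 103684 ≡ 269 (mod 1591)
795 = 512 + 256 + 16 + 8 + 2 + 1 in binary powers of 2.
So 11^795 ≡ 269 · 322 · 766 · 269 · 121 · 11 ≡ 924 (mod 1591).
Squaring chain: 924; never reaches −1, so base 11 is a Miller–Rabin witness that 1591 is composite.

924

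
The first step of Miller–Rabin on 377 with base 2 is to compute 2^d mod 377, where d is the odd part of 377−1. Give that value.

345

377 − 1 = 376 = 2^3 · 47, so d = 47.
2^1 ≡ 2 (mod 377)
2^2 ≡ 2^2 = 4 ≡ 4 (mod 377)
2^4 ≡ 4^2 = 16 ≡ 16 (mod 377)
2^8 ≡ 16^2 = 256 ≡ 256 (mod 377)
2^16 ≡ 256^2 = 65536 ≡ 315 (mod 377)
2^32 ≡ 315^2 = 99225 ≡ 74 (mod 377)
47 = 32 + 8 + 4 + 2 + 1 in binary powers of 2.
So 2^47 ≡ 74 · 256 · 16 · 4 · 2 ≡ 345 (mod 377).
Squaring chain: 345 → 270 → 139; never reaches −1, so base 2 is a Miller–Rabin witness that 377 is composite.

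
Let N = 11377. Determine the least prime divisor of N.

11377 is odd.
Digit sum 19, not divisible by 3.
Ends in 7: not divisible by 5.
7: 11377 = 7·1625 + 2
11: 11377 = 11·1034 + 3
13: 11377 = 13·875 + 2
17: 11377 = 17·669 + 4
19: 11377 = 19·598 + 15
23: 11377 = 23·494 + 15
29: 11377 = 29·392 + 9
31: 11377 = 31·367

31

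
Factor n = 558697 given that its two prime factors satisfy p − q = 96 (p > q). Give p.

797

Since p = q + 96, we have 558697 = q(q + 96), so q² + 96q − 558697 = 0.
Discriminant: 96² + 4·558697 = 9216 + 2234788 = 2244004; √2244004 = 1498.
q = (−96 + 1498)/2 = 701, and p = q + 96 = 797.
Check: 701 · 797 = 558697.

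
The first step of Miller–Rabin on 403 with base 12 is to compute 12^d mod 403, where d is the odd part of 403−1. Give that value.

403 − 1 = 402 = 2^1 · 201, so d = 201.
12^1 ≡ 12 (mod 403)
12^2 ≡ 12^2 = 144 ≡ 144 (mod 403)
12^4 ≡ 144^2 = 20736 ≡ 183 (mod 403)
12^8 ≡ 183^2 = 33489 ≡ 40 (mod 403)
12^16 ≡ 40^2 = 1600 ≡ 391 (mod 403)
12^32 ≡ 391^2 = 152881 ≡ 144 (mod 403)
12^64 ≡ 144^2 = 20736 ≡ 183 (mod 403)
12^128 ≡ 183^2 = 33489 ≡ 40 (mod 403)
201 = 128 + 64 + 8 + 1 in binary powers of 2.
So 12^201 ≡ 40 · 183 · 40 · 12 ≡ 246 (mod 403).
Squaring chain: 246; never reaches −1, so base 12 is a Miller–Rabin witness that 403 is composite.

246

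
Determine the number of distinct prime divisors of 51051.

5

51051 = 3 · 17017
17017 = 7 · 2431
2431 = 11 · 221
221 = 13 · 17
51051 = 3 · 7 · 11 · 13 · 17, which has 5 distinct prime factors.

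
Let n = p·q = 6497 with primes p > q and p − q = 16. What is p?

Since p = q + 16, we have 6497 = q(q + 16), so q² + 16q − 6497 = 0.
Discriminant: 16² + 4·6497 = 256 + 25988 = 26244; √26244 = 162.
q = (−16 + 162)/2 = 73, and p = q + 16 = 89.
Check: 73 · 89 = 6497.

89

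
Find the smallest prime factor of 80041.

13

80041 is odd.
Digit sum 13, not divisible by 3.
Ends in 1: not divisible by 5.
7: 80041 = 7·11434 + 3
11: 80041 = 11·7276 + 5
13: 80041 = 13·6157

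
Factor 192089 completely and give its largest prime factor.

192089 = 47 · 4087
4087 = 61 · 67
67 is prime.
So 192089 = 47 · 61 · 67; the largest prime factor is 67.

67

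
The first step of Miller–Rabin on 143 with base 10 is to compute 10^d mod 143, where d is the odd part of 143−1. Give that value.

143 − 1 = 142 = 2^1 · 71, so d = 71.
10^1 ≡ 10 (mod 143)
10^2 ≡ 10^2 = 100 ≡ 100 (mod 143)
10^4 ≡ 100^2 = 10000 ≡ 133 (mod 143)
10^8 ≡ 133^2 = 17689 ≡ 100 (mod 143)
10^16 ≡ 100^2 = 10000 ≡ 133 (mod 143)
10^32 ≡ 133^2 = 17689 ≡ 100 (mod 143)
10^64 ≡ 100^2 = 10000 ≡ 133 (mod 143)
71 = 64 + 4 + 2 + 1 in binary powers of 2.
So 10^71 ≡ 133 · 133 · 100 · 10 ≡ 43 (mod 143).
Squaring chain: 43; never reaches −1, so base 10 is a Miller–Rabin witness that 143 is composite.

43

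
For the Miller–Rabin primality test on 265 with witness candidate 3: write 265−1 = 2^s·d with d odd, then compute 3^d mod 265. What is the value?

265 − 1 = 264 = 2^3 · 33, so d = 33.
3^1 ≡ 3 (mod 265)
3^2 ≡ 3^2 = 9 ≡ 9 (mod 265)
3^4 ≡ 9^2 = 81 ≡ 81 (mod 265)
3^8 ≡ 81^2 = 6561 ≡ 201 (mod 265)
3^16 ≡ 201^2 = 40401 ≡ 121 (mod 265)
3^32 ≡ 121^2 = 14641 ≡ 66 (mod 265)
33 = 32 + 1 in binary powers of 2.
So 3^33 ≡ 66 · 3 ≡ 198 (mod 265).
Squaring chain: 198 → 249 → 256; never reaches −1, so base 3 is a Miller–Rabin witness that 265 is composite.

198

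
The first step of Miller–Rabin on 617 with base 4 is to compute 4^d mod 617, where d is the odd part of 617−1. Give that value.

617 − 1 = 616 = 2^3 · 77, so d = 77.
4^1 ≡ 4 (mod 617)
4^2 ≡ 4^2 = 16 ≡ 16 (mod 617)
4^4 ≡ 16^2 = 256 ≡ 256 (mod 617)
4^8 ≡ 256^2 = 65536 ≡ 134 (mod 617)
4^16 ≡ 134^2 = 17956 ≡ 63 (mod 617)
4^32 ≡ 63^2 = 3969 ≡ 267 (mod 617)
4^64 ≡ 267^2 = 71289 ≡ 334 (mod 617)
77 = 64 + 8 + 4 + 1 in binary powers of 2.
So 4^77 ≡ 334 · 134 · 256 · 4 ≡ 1 (mod 617).
Since 4^d ≡ 1 (mod 617), base 4 does not prove 617 composite.

1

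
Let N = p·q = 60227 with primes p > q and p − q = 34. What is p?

Since p = q + 34, we have 60227 = q(q + 34), so q² + 34q − 60227 = 0.
Discriminant: 34² + 4·60227 = 1156 + 240908 = 242064; √242064 = 492.
q = (−34 + 492)/2 = 229, and p = q + 34 = 263.
Check: 229 · 263 = 60227.

263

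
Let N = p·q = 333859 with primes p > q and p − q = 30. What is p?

593

Since p = q + 30, we have 333859 = q(q + 30), so q² + 30q − 333859 = 0.
Discriminant: 30² + 4·333859 = 900 + 1335436 = 1336336; √1336336 = 1156.
q = (−30 + 1156)/2 = 563, and p = q + 30 = 593.
Check: 563 · 593 = 333859.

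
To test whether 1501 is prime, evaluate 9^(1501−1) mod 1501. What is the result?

828

9^1 ≡ 9 (mod 1501)
9^2 ≡ 9^2 = 81 ≡ 81 (mod 1501)
9^4 ≡ 81^2 = 6561 ≡ 557 (mod 1501)
9^8 ≡ 557^2 = 310249 ≡ 1043 (mod 1501)
9^16 ≡ 1043^2 = 1087849 ≡ 1125 (mod 1501)
9^32 ≡ 1125^2 = 1265625 ≡ 282 (mod 1501)
9^64 ≡ 282^2 = 79524 ≡ 1472 (mod 1501)
9^128 ≡ 1472^2 = 2166784 ≡ 841 (mod 1501)
9^256 ≡ 841^2 = 707281 ≡ 310 (mod 1501)
9^512 ≡ 310^2 = 96100 ≡ 36 (mod 1501)
9^1024 ≡ 36^2 = 1296 ≡ 1296 (mod 1501)
1500 = 1024 + 256 + 128 + 64 + 16 + 8 + 4 in binary powers of 2.
So 9^1500 ≡ 1296 · 310 · 841 · 1472 · 1125 · 1043 · 557 ≡ 828 (mod 1501).
Since 828 ≠ 1, base 9 is a Fermat witness: 1501 is composite.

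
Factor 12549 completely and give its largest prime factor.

12549 = 3 · 4183
4183 = 47 · 89
89 is prime.
So 12549 = 3 · 47 · 89; the largest prime factor is 89.

89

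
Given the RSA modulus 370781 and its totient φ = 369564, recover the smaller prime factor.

φ(n) = (p−1)(q−1) = n − (p+q) + 1, so p + q = 370781 − 369564 + 1 = 1218.
p and q are the roots of t² − 1218t + 370781 = 0.
Discriminant: 1218² − 4·370781 = 1483524 − 1483124 = 400; √400 = 20.
q = (1218 − 20)/2 = 599, p = (1218 + 20)/2 = 619.
Check: 599 · 619 = 370781.

599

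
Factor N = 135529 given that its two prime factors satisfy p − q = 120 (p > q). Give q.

Since p = q + 120, we have 135529 = q(q + 120), so q² + 120q − 135529 = 0.
Discriminant: 120² + 4·135529 = 14400 + 542116 = 556516; √556516 = 746.
q = (−120 + 746)/2 = 313, and p = q + 120 = 433.
Check: 313 · 433 = 135529.

313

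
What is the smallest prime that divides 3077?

17

3077 is odd.
Digit sum 17, not divisible by 3.
Ends in 7: not divisible by 5.
7: 3077 = 7·439 + 4
11: 3077 = 11·279 + 8
13: 3077 = 13·236 + 9
17: 3077 = 17·181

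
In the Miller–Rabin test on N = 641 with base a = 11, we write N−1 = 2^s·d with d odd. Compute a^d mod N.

641 − 1 = 640 = 2^7 · 5, so d = 5.
11^1 ≡ 11 (mod 641)
11^2 ≡ 11^2 = 121 ≡ 121 (mod 641)
11^4 ≡ 121^2 = 14641 ≡ 539 (mod 641)
5 = 4 + 1 in binary powers of 2.
So 11^5 ≡ 539 · 11 ≡ 160 (mod 641).
Squaring chain: 160 → 601 → 318 → 487 → 640 → 1 → 1; reaches −1, so base 11 does not prove 641 composite.

160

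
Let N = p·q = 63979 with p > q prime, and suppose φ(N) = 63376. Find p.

467

φ(n) = (p−1)(q−1) = n − (p+q) + 1, so p + q = 63979 − 63376 + 1 = 604.
p and q are the roots of t² − 604t + 63979 = 0.
Discriminant: 604² − 4·63979 = 364816 − 255916 = 108900; √108900 = 330.
q = (604 − 330)/2 = 137, p = (604 + 330)/2 = 467.
Check: 137 · 467 = 63979.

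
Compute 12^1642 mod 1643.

782

12^1 ≡ 12 (mod 1643)
12^2 ≡ 12^2 = 144 ≡ 144 (mod 1643)
12^4 ≡ 144^2 = 20736 ≡ 1020 (mod 1643)
12^8 ≡ 1020^2 = 1040400 ≡ 381 (mod 1643)
12^16 ≡ 381^2 = 145161 ≡ 577 (mod 1643)
12^32 ≡ 577^2 = 332929 ≡ 1043 (mod 1643)
12^64 ≡ 1043^2 = 1087849 ≡ 183 (mod 1643)
12^128 ≡ 183^2 = 33489 ≡ 629 (mod 1643)
12^256 ≡ 629^2 = 395641 ≡ 1321 (mod 1643)
12^512 ≡ 1321^2 = 1745041 ≡ 175 (mod 1643)
12^1024 ≡ 175^2 = 30625 ≡ 1051 (mod 1643)
1642 = 1024 + 512 + 64 + 32 + 8 + 2 in binary powers of 2.
So 12^1642 ≡ 1051 · 175 · 183 · 1043 · 381 · 144 ≡ 782 (mod 1643).
Since 782 ≠ 1, base 12 is a Fermat witness: 1643 is composite.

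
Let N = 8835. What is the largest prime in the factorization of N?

31

8835 = 3 · 2945
2945 = 5 · 589
589 = 19 · 31
31 is prime.
So 8835 = 3 · 5 · 19 · 31; the largest prime factor is 31.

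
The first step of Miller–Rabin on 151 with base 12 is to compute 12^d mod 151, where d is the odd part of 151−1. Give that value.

151 − 1 = 150 = 2^1 · 75, so d = 75.
12^1 ≡ 12 (mod 151)
12^2 ≡ 12^2 = 144 ≡ 144 (mod 151)
12^4 ≡ 144^2 = 20736 ≡ 49 (mod 151)
12^8 ≡ 49^2 = 2401 ≡ 136 (mod 151)
12^16 ≡ 136^2 = 18496 ≡ 74 (mod 151)
12^32 ≡ 74^2 = 5476 ≡ 40 (mod 151)
12^64 ≡ 40^2 = 1600 ≡ 90 (mod 151)
75 = 64 + 8 + 2 + 1 in binary powers of 2.
So 12^75 ≡ 90 · 136 · 144 · 12 ≡ 150 (mod 151).
Since 12^d ≡ 150 (mod 151), base 12 does not prove 151 composite.

150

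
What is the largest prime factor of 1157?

1157 = 13 · 89
89 is prime.
So 1157 = 13 · 89; the largest prime factor is 89.

89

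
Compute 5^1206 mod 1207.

5^1 ≡ 5 (mod 1207)
5^2 ≡ 5^2 = 25 ≡ 25 (mod 1207)
5^4 ≡ 25^2 = 625 ≡ 625 (mod 1207)
5^8 ≡ 625^2 = 390625 ≡ 764 (mod 1207)
5^16 ≡ 764^2 = 583696 ≡ 715 (mod 1207)
5^32 ≡ 715^2 = 511225 ≡ 664 (mod 1207)
5^64 ≡ 664^2 = 440896 ≡ 341 (mod 1207)
5^128 ≡ 341^2 = 116281 ≡ 409 (mod 1207)
5^256 ≡ 409^2 = 167281 ≡ 715 (mod 1207)
5^512 ≡ 715^2 = 511225 ≡ 664 (mod 1207)
5^1024 ≡ 664^2 = 440896 ≡ 341 (mod 1207)
1206 = 1024 + 128 + 32 + 16 + 4 + 2 in binary powers of 2.
So 5^1206 ≡ 341 · 409 · 664 · 715 · 625 · 25 ≡ 1141 (mod 1207).
Since 1141 ≠ 1, base 5 is a Fermat witness: 1207 is composite.

1141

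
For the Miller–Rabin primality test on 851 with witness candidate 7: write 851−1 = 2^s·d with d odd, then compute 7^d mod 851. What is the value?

851 − 1 = 850 = 2^1 · 425, so d = 425.
7^1 ≡ 7 (mod 851)
7^2 ≡ 7^2 = 49 ≡ 49 (mod 851)
7^4 ≡ 49^2 = 2401 ≡ 699 (mod 851)
7^8 ≡ 699^2 = 488601 ≡ 127 (mod 851)
7^16 ≡ 127^2 = 16129 ≡ 811 (mod 851)
7^32 ≡ 811^2 = 657721 ≡ 749 (mod 851)
7^64 ≡ 749^2 = 561001 ≡ 192 (mod 851)
7^128 ≡ 192^2 = 36864 ≡ 271 (mod 851)
7^256 ≡ 271^2 = 73441 ≡ 255 (mod 851)
425 = 256 + 128 + 32 + 8 + 1 in binary powers of 2.
So 7^425 ≡ 255 · 271 · 749 · 127 · 7 ≡ 419 (mod 851).
Squaring chain: 419; never reaches −1, so base 7 is a Miller–Rabin witness that 851 is composite.

419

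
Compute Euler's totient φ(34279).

Factor: 34279 = 7 · 59 · 83.
φ(34279) = (7−1) · (59−1) · (83−1) = 6 · 58 · 82 = 28536.

28536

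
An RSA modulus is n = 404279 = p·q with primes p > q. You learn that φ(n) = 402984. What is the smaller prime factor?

523

φ(n) = (p−1)(q−1) = n − (p+q) + 1, so p + q = 404279 − 402984 + 1 = 1296.
p and q are the roots of t² − 1296t + 404279 = 0.
Discriminant: 1296² − 4·404279 = 1679616 − 1617116 = 62500; √62500 = 250.
q = (1296 − 250)/2 = 523, p = (1296 + 250)/2 = 773.
Check: 523 · 773 = 404279.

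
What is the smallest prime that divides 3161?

3161 is odd.
Digit sum 11, not divisible by 3.
Ends in 1: not divisible by 5.
7: 3161 = 7·451 + 4
11: 3161 = 11·287 + 4
13: 3161 = 13·243 + 2
17: 3161 = 17·185 + 16
19: 3161 = 19·166 + 7
23: 3161 = 23·137 + 10
29: 3161 = 29·109

29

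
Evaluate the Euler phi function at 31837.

28080

Factor: 31837 = 13 · 31 · 79.
φ(31837) = (13−1) · (31−1) · (79−1) = 12 · 30 · 78 = 28080.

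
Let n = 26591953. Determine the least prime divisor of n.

26591953 is odd.
Digit sum 40, not divisible by 3.
Ends in 3: not divisible by 5.
7: 26591953 = 7·3798850 + 3
11: 26591953 = 11·2417450 + 3
13: 26591953 = 13·2045534 + 11
17: 26591953 = 17·1564232 + 9
19: 26591953 = 19·1399576 + 9
23: 26591953 = 23·1156171 + 20
29: 26591953 = 29·916963 + 26
31: 26591953 = 31·857804 + 29
37: 26591953 = 37·718701 + 16
41: 26591953 = 41·648584 + 9
43: 26591953 = 43·618417 + 22
47: 26591953 = 47·565786 + 11
53: 26591953 = 53·501734 + 51
59: 26591953 = 59·450711 + 4
61: 26591953 = 61·435933 + 40
67: 26591953 = 67·396894 + 55
71: 26591953 = 71·374534 + 39
73: 26591953 = 73·364273 + 24
79: 26591953 = 79·336607

79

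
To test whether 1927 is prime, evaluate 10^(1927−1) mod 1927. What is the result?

1076

10^1 ≡ 10 (mod 1927)
10^2 ≡ 10^2 = 100 ≡ 100 (mod 1927)
10^4 ≡ 100^2 = 10000 ≡ 365 (mod 1927)
10^8 ≡ 365^2 = 133225 ≡ 262 (mod 1927)
10^16 ≡ 262^2 = 68644 ≡ 1199 (mod 1927)
10^32 ≡ 1199^2 = 1437601 ≡ 59 (mod 1927)
10^64 ≡ 59^2 = 3481 ≡ 1554 (mod 1927)
10^128 ≡ 1554^2 = 2414916 ≡ 385 (mod 1927)
10^256 ≡ 385^2 = 148225 ≡ 1773 (mod 1927)
10^512 ≡ 1773^2 = 3143529 ≡ 592 (mod 1927)
10^1024 ≡ 592^2 = 350464 ≡ 1677 (mod 1927)
1926 = 1024 + 512 + 256 + 128 + 4 + 2 in binary powers of 2.
So 10^1926 ≡ 1677 · 592 · 1773 · 385 · 365 · 100 ≡ 1076 (mod 1927).
Since 1076 ≠ 1, base 10 is a Fermat witness: 1927 is composite.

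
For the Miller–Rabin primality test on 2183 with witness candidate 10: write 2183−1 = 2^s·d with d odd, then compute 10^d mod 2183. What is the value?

2183 − 1 = 2182 = 2^1 · 1091, so d = 1091.
10^1 ≡ 10 (mod 2183)
10^2 ≡ 10^2 = 100 ≡ 100 (mod 2183)
10^4 ≡ 100^2 = 10000 ≡ 1268 (mod 2183)
10^8 ≡ 1268^2 = 1607824 ≡ 1136 (mod 2183)
10^16 ≡ 1136^2 = 1290496 ≡ 343 (mod 2183)
10^32 ≡ 343^2 = 117649 ≡ 1950 (mod 2183)
10^64 ≡ 1950^2 = 3802500 ≡ 1897 (mod 2183)
10^128 ≡ 1897^2 = 3598609 ≡ 1025 (mod 2183)
10^256 ≡ 1025^2 = 1050625 ≡ 602 (mod 2183)
10^512 ≡ 602^2 = 362404 ≡ 26 (mod 2183)
10^1024 ≡ 26^2 = 676 ≡ 676 (mod 2183)
1091 = 1024 + 64 + 2 + 1 in binary powers of 2.
So 10^1091 ≡ 676 · 1897 · 100 · 10 ≡ 1395 (mod 2183).
Squaring chain: 1395; never reaches −1, so base 10 is a Miller–Rabin witness that 2183 is composite.

1395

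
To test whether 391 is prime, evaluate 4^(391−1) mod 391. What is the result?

4^1 ≡ 4 (mod 391)
4^2 ≡ 4^2 = 16 ≡ 16 (mod 391)
4^4 ≡ 16^2 = 256 ≡ 256 (mod 391)
4^8 ≡ 256^2 = 65536 ≡ 239 (mod 391)
4^16 ≡ 239^2 = 57121 ≡ 35 (mod 391)
4^32 ≡ 35^2 = 1225 ≡ 52 (mod 391)
4^64 ≡ 52^2 = 2704 ≡ 358 (mod 391)
4^128 ≡ 358^2 = 128164 ≡ 307 (mod 391)
4^256 ≡ 307^2 = 94249 ≡ 18 (mod 391)
390 = 256 + 128 + 4 + 2 in binary powers of 2.
So 4^390 ≡ 18 · 307 · 256 · 16 ≡ 288 (mod 391).
Since 288 ≠ 1, base 4 is a Fermat witness: 391 is composite.

288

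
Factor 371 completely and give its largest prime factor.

53

371 = 7 · 53
53 is prime.
So 371 = 7 · 53; the largest prime factor is 53.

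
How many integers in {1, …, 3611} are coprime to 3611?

3432

Factor: 3611 = 23 · 157.
φ(3611) = (23−1) · (157−1) = 22 · 156 = 3432.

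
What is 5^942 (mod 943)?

5^1 ≡ 5 (mod 943)
5^2 ≡ 5^2 = 25 ≡ 25 (mod 943)
5^4 ≡ 25^2 = 625 ≡ 625 (mod 943)
5^8 ≡ 625^2 = 390625 ≡ 223 (mod 943)
5^16 ≡ 223^2 = 49729 ≡ 693 (mod 943)
5^32 ≡ 693^2 = 480249 ≡ 262 (mod 943)
5^64 ≡ 262^2 = 68644 ≡ 748 (mod 943)
5^128 ≡ 748^2 = 559504 ≡ 305 (mod 943)
5^256 ≡ 305^2 = 93025 ≡ 611 (mod 943)
5^512 ≡ 611^2 = 373321 ≡ 836 (mod 943)
942 = 512 + 256 + 128 + 32 + 8 + 4 + 2 in binary powers of 2.
So 5^942 ≡ 836 · 611 · 305 · 262 · 223 · 625 · 25 ≡ 558 (mod 943).
Since 558 ≠ 1, base 5 is a Fermat witness: 943 is composite.

558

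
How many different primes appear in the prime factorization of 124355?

124355 = 5 · 24871
24871 = 7 · 3553
3553 = 11 · 323
323 = 17 · 19
124355 = 5 · 7 · 11 · 17 · 19, which has 5 distinct prime factors.

5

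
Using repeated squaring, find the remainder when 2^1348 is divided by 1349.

651

2^1 ≡ 2 (mod 1349)
2^2 ≡ 2^2 = 4 ≡ 4 (mod 1349)
2^4 ≡ 4^2 = 16 ≡ 16 (mod 1349)
2^8 ≡ 16^2 = 256 ≡ 256 (mod 1349)
2^16 ≡ 256^2 = 65536 ≡ 784 (mod 1349)
2^32 ≡ 784^2 = 614656 ≡ 861 (mod 1349)
2^64 ≡ 861^2 = 741321 ≡ 720 (mod 1349)
2^128 ≡ 720^2 = 518400 ≡ 384 (mod 1349)
2^256 ≡ 384^2 = 147456 ≡ 415 (mod 1349)
2^512 ≡ 415^2 = 172225 ≡ 902 (mod 1349)
2^1024 ≡ 902^2 = 813604 ≡ 157 (mod 1349)
1348 = 1024 + 256 + 64 + 4 in binary powers of 2.
So 2^1348 ≡ 157 · 415 · 720 · 16 ≡ 651 (mod 1349).
Since 651 ≠ 1, base 2 is a Fermat witness: 1349 is composite.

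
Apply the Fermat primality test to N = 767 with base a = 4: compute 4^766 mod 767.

35

4^1 ≡ 4 (mod 767)
4^2 ≡ 4^2 = 16 ≡ 16 (mod 767)
4^4 ≡ 16^2 = 256 ≡ 256 (mod 767)
4^8 ≡ 256^2 = 65536 ≡ 341 (mod 767)
4^16 ≡ 341^2 = 116281 ≡ 464 (mod 767)
4^32 ≡ 464^2 = 215296 ≡ 536 (mod 767)
4^64 ≡ 536^2 = 287296 ≡ 438 (mod 767)
4^128 ≡ 438^2 = 191844 ≡ 94 (mod 767)
4^256 ≡ 94^2 = 8836 ≡ 399 (mod 767)
4^512 ≡ 399^2 = 159201 ≡ 432 (mod 767)
766 = 512 + 128 + 64 + 32 + 16 + 8 + 4 + 2 in binary powers of 2.
So 4^766 ≡ 432 · 94 · 438 · 536 · 464 · 341 · 256 · 16 ≡ 35 (mod 767).
Since 35 ≠ 1, base 4 is a Fermat witness: 767 is composite.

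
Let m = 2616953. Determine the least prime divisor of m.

2616953 is odd.
Digit sum 32, not divisible by 3.
Ends in 3: not divisible by 5.
7: 2616953 = 7·373850 + 3
11: 2616953 = 11·237904 + 9
13: 2616953 = 13·201304 + 1
17: 2616953 = 17·153938 + 7
19: 2616953 = 19·137734 + 7
23: 2616953 = 23·113780 + 13
29: 2616953 = 29·90239 + 22
31: 2616953 = 31·84417 + 26
37: 2616953 = 37·70728 + 17
41: 2616953 = 41·63828 + 5
43: 2616953 = 43·60859 + 16
47: 2616953 = 47·55679 + 40
53: 2616953 = 53·49376 + 25
59: 2616953 = 59·44355 + 8
61: 2616953 = 61·42900 + 53
67: 2616953 = 67·39059

67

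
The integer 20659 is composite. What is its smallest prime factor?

20659 is odd.
Digit sum 22, not divisible by 3.
Ends in 9: not divisible by 5.
7: 20659 = 7·2951 + 2
11: 20659 = 11·1878 + 1
13: 20659 = 13·1589 + 2
17: 20659 = 17·1215 + 4
19: 20659 = 19·1087 + 6
23: 20659 = 23·898 + 5
29: 20659 = 29·712 + 11
31: 20659 = 31·666 + 13
37: 20659 = 37·558 + 13
41: 20659 = 41·503 + 36
43: 20659 = 43·480 + 19
47: 20659 = 47·439 + 26
53: 20659 = 53·389 + 42
59: 20659 = 59·350 + 9
61: 20659 = 61·338 + 41
67: 20659 = 67·308 + 23
71: 20659 = 71·290 + 69
73: 20659 = 73·283

73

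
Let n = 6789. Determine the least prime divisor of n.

3

6789 is odd.
Digit sum 30, divisible by 3.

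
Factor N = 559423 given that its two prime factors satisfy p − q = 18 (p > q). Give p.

Since p = q + 18, we have 559423 = q(q + 18), so q² + 18q − 559423 = 0.
Discriminant: 18² + 4·559423 = 324 + 2237692 = 2238016; √2238016 = 1496.
q = (−18 + 1496)/2 = 739, and p = q + 18 = 757.
Check: 739 · 757 = 559423.

757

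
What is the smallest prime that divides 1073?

1073 is odd.
Digit sum 11, not divisible by 3.
Ends in 3: not divisible by 5.
7: 1073 = 7·153 + 2
11: 1073 = 11·97 + 6
13: 1073 = 13·82 + 7
17: 1073 = 17·63 + 2
19: 1073 = 19·56 + 9
23: 1073 = 23·46 + 15
29: 1073 = 29·37

29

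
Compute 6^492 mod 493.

6^1 ≡ 6 (mod 493)
6^2 ≡ 6^2 = 36 ≡ 36 (mod 493)
6^4 ≡ 36^2 = 1296 ≡ 310 (mod 493)
6^8 ≡ 310^2 = 96100 ≡ 458 (mod 493)
6^16 ≡ 458^2 = 209764 ≡ 239 (mod 493)
6^32 ≡ 239^2 = 57121 ≡ 426 (mod 493)
6^64 ≡ 426^2 = 181476 ≡ 52 (mod 493)
6^128 ≡ 52^2 = 2704 ≡ 239 (mod 493)
6^256 ≡ 239^2 = 57121 ≡ 426 (mod 493)
492 = 256 + 128 + 64 + 32 + 8 + 4 in binary powers of 2.
So 6^492 ≡ 426 · 239 · 52 · 426 · 458 · 310 ≡ 268 (mod 493).
Since 268 ≠ 1, base 6 is a Fermat witness: 493 is composite.

268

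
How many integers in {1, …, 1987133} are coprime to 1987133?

1936224

Factor: 1987133 = 73 · 163 · 167.
φ(1987133) = (73−1) · (163−1) · (167−1) = 72 · 162 · 166 = 1936224.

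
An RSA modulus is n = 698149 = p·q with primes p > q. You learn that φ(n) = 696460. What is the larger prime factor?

φ(n) = (p−1)(q−1) = n − (p+q) + 1, so p + q = 698149 − 696460 + 1 = 1690.
p and q are the roots of t² − 1690t + 698149 = 0.
Discriminant: 1690² − 4·698149 = 2856100 − 2792596 = 63504; √63504 = 252.
q = (1690 − 252)/2 = 719, p = (1690 + 252)/2 = 971.
Check: 719 · 971 = 698149.

971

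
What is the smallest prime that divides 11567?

43

11567 is odd.
Digit sum 20, not divisible by 3.
Ends in 7: not divisible by 5.
7: 11567 = 7·1652 + 3
11: 11567 = 11·1051 + 6
13: 11567 = 13·889 + 10
17: 11567 = 17·680 + 7
19: 11567 = 19·608 + 15
23: 11567 = 23·502 + 21
29: 11567 = 29·398 + 25
31: 11567 = 31·373 + 4
37: 11567 = 37·312 + 23
41: 11567 = 41·282 + 5
43: 11567 = 43·269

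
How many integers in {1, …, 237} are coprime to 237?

Factor: 237 = 3 · 79.
φ(237) = (3−1) · (79−1) = 2 · 78 = 156.

156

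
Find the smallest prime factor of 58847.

83

58847 is odd.
Digit sum 32, not divisible by 3.
Ends in 7: not divisible by 5.
7: 58847 = 7·8406 + 5
11: 58847 = 11·5349 + 8
13: 58847 = 13·4526 + 9
17: 58847 = 17·3461 + 10
19: 58847 = 19·3097 + 4
23: 58847 = 23·2558 + 13
29: 58847 = 29·2029 + 6
31: 58847 = 31·1898 + 9
37: 58847 = 37·1590 + 17
41: 58847 = 41·1435 + 12
43: 58847 = 43·1368 + 23
47: 58847 = 47·1252 + 3
53: 58847 = 53·1110 + 17
59: 58847 = 59·997 + 24
61: 58847 = 61·964 + 43
67: 58847 = 67·878 + 21
71: 58847 = 71·828 + 59
73: 58847 = 73·806 + 9
79: 58847 = 79·744 + 71
83: 58847 = 83·709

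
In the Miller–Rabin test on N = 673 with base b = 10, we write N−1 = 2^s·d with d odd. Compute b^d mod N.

490

673 − 1 = 672 = 2^5 · 21, so d = 21.
10^1 ≡ 10 (mod 673)
10^2 ≡ 10^2 = 100 ≡ 100 (mod 673)
10^4 ≡ 100^2 = 10000 ≡ 578 (mod 673)
10^8 ≡ 578^2 = 334084 ≡ 276 (mod 673)
10^16 ≡ 276^2 = 76176 ≡ 127 (mod 673)
21 = 16 + 4 + 1 in binary powers of 2.
So 10^21 ≡ 127 · 578 · 10 ≡ 490 (mod 673).
Squaring chain: 490 → 512 → 347 → 615 → 672; reaches −1, so base 10 does not prove 673 composite.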